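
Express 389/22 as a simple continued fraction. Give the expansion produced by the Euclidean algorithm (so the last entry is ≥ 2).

389 = 17·22 + 15
22 = 1·15 + 7
15 = 2·7 + 1
7 = 7·1 + 0  (stop)
So 389/22 = [17; 1, 2, 7].

[17; 1, 2, 7]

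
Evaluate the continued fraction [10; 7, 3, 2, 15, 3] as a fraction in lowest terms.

24451/2412

Fold from the inside: start with 3/1.
  15 + 1/3 = 46/3
  2 + 3/46 = 95/46
  3 + 46/95 = 331/95
  7 + 95/331 = 2412/331
  10 + 331/2412 = 24451/2412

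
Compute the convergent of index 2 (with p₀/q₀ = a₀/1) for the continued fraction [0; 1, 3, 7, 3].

Using pₖ = aₖpₖ₋₁ + pₖ₋₂, qₖ = aₖqₖ₋₁ + qₖ₋₂ (with p₋₁=1, p₋₂=0, q₋₁=0, q₋₂=1):
  k=0: a=0, p=0, q=1
  k=1: a=1, p=1, q=1
  k=2: a=3, p=3, q=4

3/4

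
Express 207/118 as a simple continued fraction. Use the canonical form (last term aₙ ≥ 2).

207 = 1*118 + 89
118 = 1*89 + 29
89 = 3*29 + 2
29 = 14*2 + 1
2 = 2*1 + 0  (stop)
So 207/118 = [1; 1, 3, 14, 2].

[1; 1, 3, 14, 2]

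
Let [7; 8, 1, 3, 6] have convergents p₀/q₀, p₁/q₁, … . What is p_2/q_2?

64/9

Using pₖ = aₖpₖ₋₁ + pₖ₋₂, qₖ = aₖqₖ₋₁ + qₖ₋₂ (with p₋₁=1, p₋₂=0, q₋₁=0, q₋₂=1):
  k=0: a=7, p=7, q=1
  k=1: a=8, p=57, q=8
  k=2: a=1, p=64, q=9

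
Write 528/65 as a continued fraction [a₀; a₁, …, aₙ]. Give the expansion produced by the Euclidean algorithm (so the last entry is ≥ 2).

[8; 8, 8]

528 = 8·65 + 8
65 = 8·8 + 1
8 = 8·1 + 0  (stop)
So 528/65 = [8; 8, 8].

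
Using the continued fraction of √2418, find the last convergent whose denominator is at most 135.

2557/52

√2418 = [49; 5, 1, 3, 2, 3, 1, 5, 98, …] (period length 8).
Convergents:
  p_0/q_0 = 49/1
  p_1/q_1 = 246/5
  p_2/q_2 = 295/6
  p_3/q_3 = 1131/23
  p_4/q_4 = 2557/52
  p_5/q_5 = 8802/179
q_4 = 52 ≤ 135 < 179 = q_5, so the answer is 2557/52.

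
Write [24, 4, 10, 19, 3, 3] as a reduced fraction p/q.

192812/7953

Fold from the inside: start with 3/1.
  3 + 1/3 = 10/3
  19 + 3/10 = 193/10
  10 + 10/193 = 1940/193
  4 + 193/1940 = 7953/1940
  24 + 1940/7953 = 192812/7953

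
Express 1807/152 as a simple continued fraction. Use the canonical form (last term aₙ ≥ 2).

[11; 1, 7, 1, 16]

1807 = 11·152 + 135
152 = 1·135 + 17
135 = 7·17 + 16
17 = 1·16 + 1
16 = 16·1 + 0  (stop)
So 1807/152 = [11; 1, 7, 1, 16].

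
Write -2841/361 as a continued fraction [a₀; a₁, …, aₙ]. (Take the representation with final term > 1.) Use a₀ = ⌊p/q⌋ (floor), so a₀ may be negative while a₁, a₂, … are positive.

[-8; 7, 1, 2, 7, 2]

-2841 = -8·361 + 47
361 = 7·47 + 32
47 = 1·32 + 15
32 = 2·15 + 2
15 = 7·2 + 1
2 = 2·1 + 0  (stop)
So -2841/361 = [-8; 7, 1, 2, 7, 2].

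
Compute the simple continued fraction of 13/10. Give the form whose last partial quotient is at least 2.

[1; 3, 3]

13 = 1·10 + 3
10 = 3·3 + 1
3 = 3·1 + 0  (stop)
So 13/10 = [1; 3, 3].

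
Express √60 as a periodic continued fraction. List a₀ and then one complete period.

[7; 1, 2, 1, 14]

a₀ = ⌊√60⌋ = 7.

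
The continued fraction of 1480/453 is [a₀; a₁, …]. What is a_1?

1480 = 3·453 + 121   →  a_0 = 3
453 = 3·121 + 90   →  a_1 = 3

3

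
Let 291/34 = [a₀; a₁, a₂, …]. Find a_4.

291 = 8·34 + 19   →  a_0 = 8
34 = 1·19 + 15   →  a_1 = 1
19 = 1·15 + 4   →  a_2 = 1
15 = 3·4 + 3   →  a_3 = 3
4 = 1·3 + 1   →  a_4 = 1

1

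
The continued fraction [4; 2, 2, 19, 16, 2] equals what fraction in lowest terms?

Fold from the inside: start with 2/1.
  16 + 1/2 = 33/2
  19 + 2/33 = 629/33
  2 + 33/629 = 1291/629
  2 + 629/1291 = 3211/1291
  4 + 1291/3211 = 14135/3211

14135/3211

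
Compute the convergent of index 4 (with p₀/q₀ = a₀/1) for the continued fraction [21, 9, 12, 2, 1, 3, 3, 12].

7093/336

Using pₖ = aₖpₖ₋₁ + pₖ₋₂, qₖ = aₖqₖ₋₁ + qₖ₋₂ (with p₋₁=1, p₋₂=0, q₋₁=0, q₋₂=1):
  k=0: a=21, p=21, q=1
  k=1: a=9, p=190, q=9
  k=2: a=12, p=2301, q=109
  k=3: a=2, p=4792, q=227
  k=4: a=1, p=7093, q=336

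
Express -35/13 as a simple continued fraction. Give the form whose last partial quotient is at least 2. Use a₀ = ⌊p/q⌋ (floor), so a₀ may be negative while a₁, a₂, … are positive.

-35 = -3·13 + 4
13 = 3·4 + 1
4 = 4·1 + 0  (stop)
So -35/13 = [-3; 3, 4].

[-3; 3, 4]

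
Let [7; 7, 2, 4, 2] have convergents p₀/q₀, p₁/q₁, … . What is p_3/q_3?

Using pₖ = aₖpₖ₋₁ + pₖ₋₂, qₖ = aₖqₖ₋₁ + qₖ₋₂ (with p₋₁=1, p₋₂=0, q₋₁=0, q₋₂=1):
  k=0: a=7, p=7, q=1
  k=1: a=7, p=50, q=7
  k=2: a=2, p=107, q=15
  k=3: a=4, p=478, q=67

478/67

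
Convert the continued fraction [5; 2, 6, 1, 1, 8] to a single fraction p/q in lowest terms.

Using pₖ = aₖpₖ₋₁ + pₖ₋₂ and qₖ = aₖqₖ₋₁ + qₖ₋₂:
  k=0: a=5, p=5, q=1
  k=1: a=2, p=11, q=2
  k=2: a=6, p=71, q=13
  k=3: a=1, p=82, q=15
  k=4: a=1, p=153, q=28
  k=5: a=8, p=1306, q=239

1306/239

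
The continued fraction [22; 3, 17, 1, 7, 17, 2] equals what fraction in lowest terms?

343951/15405

Fold from the inside: start with 2/1.
  17 + 1/2 = 35/2
  7 + 2/35 = 247/35
  1 + 35/247 = 282/247
  17 + 247/282 = 5041/282
  3 + 282/5041 = 15405/5041
  22 + 5041/15405 = 343951/15405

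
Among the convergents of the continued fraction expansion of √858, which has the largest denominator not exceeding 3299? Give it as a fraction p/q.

√858 = [29; 3, 2, 3, 58, …] (period length 4).
Convergents:
  p_0/q_0 = 29/1
  p_1/q_1 = 88/3
  p_2/q_2 = 205/7
  p_3/q_3 = 703/24
  p_4/q_4 = 40979/1399
  p_5/q_5 = 123640/4221
q_4 = 1399 ≤ 3299 < 4221 = q_5, so the answer is 40979/1399.

40979/1399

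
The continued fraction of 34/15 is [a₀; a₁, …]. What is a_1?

34 = 2·15 + 4   →  a_0 = 2
15 = 3·4 + 3   →  a_1 = 3

3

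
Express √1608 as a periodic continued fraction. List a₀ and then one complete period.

a₀ = ⌊√1608⌋ = 40.
With m₀=0, d₀=1 and mₖ₊₁ = dₖaₖ − mₖ, dₖ₊₁ = (n − mₖ₊₁²)/dₖ, aₖ₊₁ = ⌊(a₀+mₖ₊₁)/dₖ₊₁⌋:
  k=1: m=40, d=8, a=10
  k=2: m=40, d=1, a=80
d=1 and a=2a₀=80 at k=2, so the next step gives (m, d) = (40, 8) again — its k=1 value — and the period has length 2.

[40; 10, 80]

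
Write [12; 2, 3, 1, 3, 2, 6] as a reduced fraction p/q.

Fold from the inside: start with 6/1.
  2 + 1/6 = 13/6
  3 + 6/13 = 45/13
  1 + 13/45 = 58/45
  3 + 45/58 = 219/58
  2 + 58/219 = 496/219
  12 + 219/496 = 6171/496

6171/496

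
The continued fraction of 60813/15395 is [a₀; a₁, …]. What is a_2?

19

60813 = 3·15395 + 14628   →  a_0 = 3
15395 = 1·14628 + 767   →  a_1 = 1
14628 = 19·767 + 55   →  a_2 = 19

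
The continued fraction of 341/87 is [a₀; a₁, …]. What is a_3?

2

341 = 3·87 + 80   →  a_0 = 3
87 = 1·80 + 7   →  a_1 = 1
80 = 11·7 + 3   →  a_2 = 11
7 = 2·3 + 1   →  a_3 = 2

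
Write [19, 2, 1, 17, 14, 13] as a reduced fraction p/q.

188329/9738

Using pₖ = aₖpₖ₋₁ + pₖ₋₂ and qₖ = aₖqₖ₋₁ + qₖ₋₂:
  k=0: a=19, p=19, q=1
  k=1: a=2, p=39, q=2
  k=2: a=1, p=58, q=3
  k=3: a=17, p=1025, q=53
  k=4: a=14, p=14408, q=745
  k=5: a=13, p=188329, q=9738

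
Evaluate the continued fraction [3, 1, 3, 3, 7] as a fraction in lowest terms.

358/95

Fold from the inside: start with 7/1.
  3 + 1/7 = 22/7
  3 + 7/22 = 73/22
  1 + 22/73 = 95/73
  3 + 73/95 = 358/95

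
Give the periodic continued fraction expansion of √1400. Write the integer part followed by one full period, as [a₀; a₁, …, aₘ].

[37; 2, 2, 2, 74]

a₀ = ⌊√1400⌋ = 37.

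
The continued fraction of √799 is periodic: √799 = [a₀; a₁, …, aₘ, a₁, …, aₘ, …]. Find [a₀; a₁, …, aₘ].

[28; 3, 1, 3, 56]

a₀ = ⌊√799⌋ = 28.
With m₀=0, d₀=1 and mₖ₊₁ = dₖaₖ − mₖ, dₖ₊₁ = (n − mₖ₊₁²)/dₖ, aₖ₊₁ = ⌊(a₀+mₖ₊₁)/dₖ₊₁⌋:
  k=1: m=28, d=15, a=3
  k=2: m=17, d=34, a=1
  k=3: m=17, d=15, a=3
  k=4: m=28, d=1, a=56
d=1 and a=2a₀=56 at k=4, so the next step gives (m, d) = (28, 15) again — its k=1 value — and the period has length 4.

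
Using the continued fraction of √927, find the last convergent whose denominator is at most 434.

√927 = [30; 2, 4, 5, 3, 5, 4, 2, 60, …] (period length 8).
Convergents:
  p_0/q_0 = 30/1
  p_1/q_1 = 61/2
  p_2/q_2 = 274/9
  p_3/q_3 = 1431/47
  p_4/q_4 = 4567/150
  p_5/q_5 = 24266/797
q_4 = 150 ≤ 434 < 797 = q_5, so the answer is 4567/150.

4567/150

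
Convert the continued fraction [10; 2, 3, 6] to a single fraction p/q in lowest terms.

459/44

Using pₖ = aₖpₖ₋₁ + pₖ₋₂ and qₖ = aₖqₖ₋₁ + qₖ₋₂:
  k=0: a=10, p=10, q=1
  k=1: a=2, p=21, q=2
  k=2: a=3, p=73, q=7
  k=3: a=6, p=459, q=44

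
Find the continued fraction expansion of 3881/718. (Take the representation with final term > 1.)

[5; 2, 2, 7, 6, 3]

3881 = 5×718 + 291
718 = 2×291 + 136
291 = 2×136 + 19
136 = 7×19 + 3
19 = 6×3 + 1
3 = 3×1 + 0  (stop)
So 3881/718 = [5; 2, 2, 7, 6, 3].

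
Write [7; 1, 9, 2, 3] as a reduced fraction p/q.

Fold from the inside: start with 3/1.
  2 + 1/3 = 7/3
  9 + 3/7 = 66/7
  1 + 7/66 = 73/66
  7 + 66/73 = 577/73

577/73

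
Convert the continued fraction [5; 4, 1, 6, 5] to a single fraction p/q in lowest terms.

911/175

Fold from the inside: start with 5/1.
  6 + 1/5 = 31/5
  1 + 5/31 = 36/31
  4 + 31/36 = 175/36
  5 + 36/175 = 911/175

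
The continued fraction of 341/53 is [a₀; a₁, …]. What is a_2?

3

341 = 6·53 + 23   →  a_0 = 6
53 = 2·23 + 7   →  a_1 = 2
23 = 3·7 + 2   →  a_2 = 3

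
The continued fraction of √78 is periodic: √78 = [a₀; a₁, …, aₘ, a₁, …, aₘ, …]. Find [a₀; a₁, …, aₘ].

[8; 1, 4, 1, 16]

a₀ = ⌊√78⌋ = 8.
With m₀=0, d₀=1 and mₖ₊₁ = dₖaₖ − mₖ, dₖ₊₁ = (n − mₖ₊₁²)/dₖ, aₖ₊₁ = ⌊(a₀+mₖ₊₁)/dₖ₊₁⌋:
  k=1: m=8, d=14, a=1
  k=2: m=6, d=3, a=4
  k=3: m=6, d=14, a=1
  k=4: m=8, d=1, a=16
d=1 and a=2a₀=16 at k=4, so the next step gives (m, d) = (8, 14) again — its k=1 value — and the period has length 4.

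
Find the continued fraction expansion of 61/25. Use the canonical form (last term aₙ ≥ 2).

61 = 2·25 + 11
25 = 2·11 + 3
11 = 3·3 + 2
3 = 1·2 + 1
2 = 2·1 + 0  (stop)
So 61/25 = [2; 2, 3, 1, 2].

[2; 2, 3, 1, 2]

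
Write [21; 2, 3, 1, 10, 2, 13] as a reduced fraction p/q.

58669/2736

Using pₖ = aₖpₖ₋₁ + pₖ₋₂ and qₖ = aₖqₖ₋₁ + qₖ₋₂:
  k=0: a=21, p=21, q=1
  k=1: a=2, p=43, q=2
  k=2: a=3, p=150, q=7
  k=3: a=1, p=193, q=9
  k=4: a=10, p=2080, q=97
  k=5: a=2, p=4353, q=203
  k=6: a=13, p=58669, q=2736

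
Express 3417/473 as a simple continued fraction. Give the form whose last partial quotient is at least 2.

3417 = 7·473 + 106
473 = 4·106 + 49
106 = 2·49 + 8
49 = 6·8 + 1
8 = 8·1 + 0  (stop)
So 3417/473 = [7; 4, 2, 6, 8].

[7; 4, 2, 6, 8]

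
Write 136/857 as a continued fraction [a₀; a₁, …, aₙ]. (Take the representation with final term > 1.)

[0; 6, 3, 3, 6, 2]

136 = 0×857 + 136
857 = 6×136 + 41
136 = 3×41 + 13
41 = 3×13 + 2
13 = 6×2 + 1
2 = 2×1 + 0  (stop)
So 136/857 = [0; 6, 3, 3, 6, 2].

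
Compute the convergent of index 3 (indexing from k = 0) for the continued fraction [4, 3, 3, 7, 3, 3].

314/73

Using pₖ = aₖpₖ₋₁ + pₖ₋₂, qₖ = aₖqₖ₋₁ + qₖ₋₂ (with p₋₁=1, p₋₂=0, q₋₁=0, q₋₂=1):
  k=0: a=4, p=4, q=1
  k=1: a=3, p=13, q=3
  k=2: a=3, p=43, q=10
  k=3: a=7, p=314, q=73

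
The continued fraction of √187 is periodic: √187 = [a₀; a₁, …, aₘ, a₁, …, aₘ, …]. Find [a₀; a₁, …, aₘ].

[13; 1, 2, 13, 2, 1, 26]

a₀ = ⌊√187⌋ = 13.
With m₀=0, d₀=1 and mₖ₊₁ = dₖaₖ − mₖ, dₖ₊₁ = (n − mₖ₊₁²)/dₖ, aₖ₊₁ = ⌊(a₀+mₖ₊₁)/dₖ₊₁⌋:
  k=1: m=13, d=18, a=1
  k=2: m=5, d=9, a=2
  k=3: m=13, d=2, a=13
  k=4: m=13, d=9, a=2
  k=5: m=5, d=18, a=1
  k=6: m=13, d=1, a=26
d=1 and a=2a₀=26 at k=6, so the next step gives (m, d) = (13, 18) again — its k=1 value — and the period has length 6.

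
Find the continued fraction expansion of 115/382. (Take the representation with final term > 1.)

115 = 0·382 + 115
382 = 3·115 + 37
115 = 3·37 + 4
37 = 9·4 + 1
4 = 4·1 + 0  (stop)
So 115/382 = [0; 3, 3, 9, 4].

[0; 3, 3, 9, 4]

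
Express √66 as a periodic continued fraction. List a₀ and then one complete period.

[8; 8, 16]

a₀ = ⌊√66⌋ = 8.
With m₀=0, d₀=1 and mₖ₊₁ = dₖaₖ − mₖ, dₖ₊₁ = (n − mₖ₊₁²)/dₖ, aₖ₊₁ = ⌊(a₀+mₖ₊₁)/dₖ₊₁⌋:
  k=1: m=8, d=2, a=8
  k=2: m=8, d=1, a=16
d=1 and a=2a₀=16 at k=2, so the next step gives (m, d) = (8, 2) again — its k=1 value — and the period has length 2.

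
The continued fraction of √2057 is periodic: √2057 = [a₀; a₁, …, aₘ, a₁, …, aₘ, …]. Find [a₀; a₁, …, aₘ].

[45; 2, 1, 4, 1, 2, 90]

a₀ = ⌊√2057⌋ = 45.
With m₀=0, d₀=1 and mₖ₊₁ = dₖaₖ − mₖ, dₖ₊₁ = (n − mₖ₊₁²)/dₖ, aₖ₊₁ = ⌊(a₀+mₖ₊₁)/dₖ₊₁⌋:
  k=1: m=45, d=32, a=2
  k=2: m=19, d=53, a=1
  k=3: m=34, d=17, a=4
  k=4: m=34, d=53, a=1
  k=5: m=19, d=32, a=2
  k=6: m=45, d=1, a=90
d=1 and a=2a₀=90 at k=6, so the next step gives (m, d) = (45, 32) again — its k=1 value — and the period has length 6.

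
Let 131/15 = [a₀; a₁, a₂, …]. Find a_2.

131 = 8·15 + 11   →  a_0 = 8
15 = 1·11 + 4   →  a_1 = 1
11 = 2·4 + 3   →  a_2 = 2

2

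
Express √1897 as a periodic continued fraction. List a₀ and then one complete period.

a₀ = ⌊√1897⌋ = 43.
With m₀=0, d₀=1 and mₖ₊₁ = dₖaₖ − mₖ, dₖ₊₁ = (n − mₖ₊₁²)/dₖ, aₖ₊₁ = ⌊(a₀+mₖ₊₁)/dₖ₊₁⌋:
  k=1: m=43, d=48, a=1
  k=2: m=5, d=39, a=1
  k=3: m=34, d=19, a=4
  k=4: m=42, d=7, a=12
  k=5: m=42, d=19, a=4
  k=6: m=34, d=39, a=1
  k=7: m=5, d=48, a=1
  k=8: m=43, d=1, a=86
d=1 and a=2a₀=86 at k=8, so the next step gives (m, d) = (43, 48) again — its k=1 value — and the period has length 8.

[43; 1, 1, 4, 12, 4, 1, 1, 86]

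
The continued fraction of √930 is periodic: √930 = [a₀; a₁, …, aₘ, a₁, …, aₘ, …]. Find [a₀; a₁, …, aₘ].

[30; 2, 60]

a₀ = ⌊√930⌋ = 30.
With m₀=0, d₀=1 and mₖ₊₁ = dₖaₖ − mₖ, dₖ₊₁ = (n − mₖ₊₁²)/dₖ, aₖ₊₁ = ⌊(a₀+mₖ₊₁)/dₖ₊₁⌋:
  k=1: m=30, d=30, a=2
  k=2: m=30, d=1, a=60
d=1 and a=2a₀=60 at k=2, so the next step gives (m, d) = (30, 30) again — its k=1 value — and the period has length 2.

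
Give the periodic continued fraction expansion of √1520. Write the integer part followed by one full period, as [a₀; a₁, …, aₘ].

[38; 1, 76]

a₀ = ⌊√1520⌋ = 38.
With m₀=0, d₀=1 and mₖ₊₁ = dₖaₖ − mₖ, dₖ₊₁ = (n − mₖ₊₁²)/dₖ, aₖ₊₁ = ⌊(a₀+mₖ₊₁)/dₖ₊₁⌋:
  k=1: m=38, d=76, a=1
  k=2: m=38, d=1, a=76
d=1 and a=2a₀=76 at k=2, so the next step gives (m, d) = (38, 76) again — its k=1 value — and the period has length 2.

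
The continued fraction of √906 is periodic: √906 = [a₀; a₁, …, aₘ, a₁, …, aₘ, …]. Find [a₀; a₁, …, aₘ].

a₀ = ⌊√906⌋ = 30.
With m₀=0, d₀=1 and mₖ₊₁ = dₖaₖ − mₖ, dₖ₊₁ = (n − mₖ₊₁²)/dₖ, aₖ₊₁ = ⌊(a₀+mₖ₊₁)/dₖ₊₁⌋:
  k=1: m=30, d=6, a=10
  k=2: m=30, d=1, a=60
d=1 and a=2a₀=60 at k=2, so the next step gives (m, d) = (30, 6) again — its k=1 value — and the period has length 2.

[30; 10, 60]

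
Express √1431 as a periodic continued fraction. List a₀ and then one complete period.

[37; 1, 4, 1, 4, 1, 74]

a₀ = ⌊√1431⌋ = 37.
With m₀=0, d₀=1 and mₖ₊₁ = dₖaₖ − mₖ, dₖ₊₁ = (n − mₖ₊₁²)/dₖ, aₖ₊₁ = ⌊(a₀+mₖ₊₁)/dₖ₊₁⌋:
  k=1: m=37, d=62, a=1
  k=2: m=25, d=13, a=4
  k=3: m=27, d=54, a=1
  k=4: m=27, d=13, a=4
  k=5: m=25, d=62, a=1
  k=6: m=37, d=1, a=74
d=1 and a=2a₀=74 at k=6, so the next step gives (m, d) = (37, 62) again — its k=1 value — and the period has length 6.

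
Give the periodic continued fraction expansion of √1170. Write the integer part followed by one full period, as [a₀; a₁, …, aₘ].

[34; 4, 1, 6, 1, 4, 68]

a₀ = ⌊√1170⌋ = 34.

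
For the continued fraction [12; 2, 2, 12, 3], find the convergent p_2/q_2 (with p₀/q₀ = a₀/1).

Using pₖ = aₖpₖ₋₁ + pₖ₋₂, qₖ = aₖqₖ₋₁ + qₖ₋₂ (with p₋₁=1, p₋₂=0, q₋₁=0, q₋₂=1):
  k=0: a=12, p=12, q=1
  k=1: a=2, p=25, q=2
  k=2: a=2, p=62, q=5

62/5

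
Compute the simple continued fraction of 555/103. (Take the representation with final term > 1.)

555 = 5×103 + 40
103 = 2×40 + 23
40 = 1×23 + 17
23 = 1×17 + 6
17 = 2×6 + 5
6 = 1×5 + 1
5 = 5×1 + 0  (stop)
So 555/103 = [5; 2, 1, 1, 2, 1, 5].

[5; 2, 1, 1, 2, 1, 5]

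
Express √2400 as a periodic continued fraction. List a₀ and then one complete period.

[48; 1, 96]

a₀ = ⌊√2400⌋ = 48.
With m₀=0, d₀=1 and mₖ₊₁ = dₖaₖ − mₖ, dₖ₊₁ = (n − mₖ₊₁²)/dₖ, aₖ₊₁ = ⌊(a₀+mₖ₊₁)/dₖ₊₁⌋:
  k=1: m=48, d=96, a=1
  k=2: m=48, d=1, a=96
d=1 and a=2a₀=96 at k=2, so the next step gives (m, d) = (48, 96) again — its k=1 value — and the period has length 2.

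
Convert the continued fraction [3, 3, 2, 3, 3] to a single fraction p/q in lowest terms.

Fold from the inside: start with 3/1.
  3 + 1/3 = 10/3
  2 + 3/10 = 23/10
  3 + 10/23 = 79/23
  3 + 23/79 = 260/79

260/79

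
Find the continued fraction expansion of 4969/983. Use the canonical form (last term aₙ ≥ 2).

4969 = 5*983 + 54
983 = 18*54 + 11
54 = 4*11 + 10
11 = 1*10 + 1
10 = 10*1 + 0  (stop)
So 4969/983 = [5; 18, 4, 1, 10].

[5; 18, 4, 1, 10]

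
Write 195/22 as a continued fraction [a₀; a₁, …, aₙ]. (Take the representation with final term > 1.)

195 = 8*22 + 19
22 = 1*19 + 3
19 = 6*3 + 1
3 = 3*1 + 0  (stop)
So 195/22 = [8; 1, 6, 3].

[8; 1, 6, 3]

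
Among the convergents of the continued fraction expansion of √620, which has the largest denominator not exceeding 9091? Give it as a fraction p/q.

124001/4980

√620 = [24; 1, 8, 1, 48, …] (period length 4).
Convergents:
  p_0/q_0 = 24/1
  p_1/q_1 = 25/1
  p_2/q_2 = 224/9
  p_3/q_3 = 249/10
  p_4/q_4 = 12176/489
  p_5/q_5 = 12425/499
  p_6/q_6 = 111576/4481
  p_7/q_7 = 124001/4980
  p_8/q_8 = 6063624/243521
q_7 = 4980 ≤ 9091 < 243521 = q_8, so the answer is 124001/4980.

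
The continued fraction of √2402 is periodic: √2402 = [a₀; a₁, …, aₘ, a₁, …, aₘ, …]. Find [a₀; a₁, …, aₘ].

a₀ = ⌊√2402⌋ = 49.
With m₀=0, d₀=1 and mₖ₊₁ = dₖaₖ − mₖ, dₖ₊₁ = (n − mₖ₊₁²)/dₖ, aₖ₊₁ = ⌊(a₀+mₖ₊₁)/dₖ₊₁⌋:
  k=1: m=49, d=1, a=98
d=1 and a=2a₀=98 at k=1, so the next step gives (m, d) = (49, 1) again — its k=1 value — and the period has length 1.

[49; 98]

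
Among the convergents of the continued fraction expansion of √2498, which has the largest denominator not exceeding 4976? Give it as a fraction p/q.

√2498 = [49; 1, 48, 1, 98, …] (period length 4).
Convergents:
  p_0/q_0 = 49/1
  p_1/q_1 = 50/1
  p_2/q_2 = 2449/49
  p_3/q_3 = 2499/50
  p_4/q_4 = 247351/4949
  p_5/q_5 = 249850/4999
q_4 = 4949 ≤ 4976 < 4999 = q_5, so the answer is 247351/4949.

247351/4949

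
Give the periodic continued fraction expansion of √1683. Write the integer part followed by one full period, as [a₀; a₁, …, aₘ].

[41; 41, 82]

a₀ = ⌊√1683⌋ = 41.
With m₀=0, d₀=1 and mₖ₊₁ = dₖaₖ − mₖ, dₖ₊₁ = (n − mₖ₊₁²)/dₖ, aₖ₊₁ = ⌊(a₀+mₖ₊₁)/dₖ₊₁⌋:
  k=1: m=41, d=2, a=41
  k=2: m=41, d=1, a=82
d=1 and a=2a₀=82 at k=2, so the next step gives (m, d) = (41, 2) again — its k=1 value — and the period has length 2.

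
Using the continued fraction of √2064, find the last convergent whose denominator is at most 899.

16855/371

√2064 = [45; 2, 3, 7, 3, 2, 90, …] (period length 6).
Convergents:
  p_0/q_0 = 45/1
  p_1/q_1 = 91/2
  p_2/q_2 = 318/7
  p_3/q_3 = 2317/51
  p_4/q_4 = 7269/160
  p_5/q_5 = 16855/371
  p_6/q_6 = 1524219/33550
q_5 = 371 ≤ 899 < 33550 = q_6, so the answer is 16855/371.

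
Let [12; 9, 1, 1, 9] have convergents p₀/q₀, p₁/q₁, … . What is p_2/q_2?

Using pₖ = aₖpₖ₋₁ + pₖ₋₂, qₖ = aₖqₖ₋₁ + qₖ₋₂ (with p₋₁=1, p₋₂=0, q₋₁=0, q₋₂=1):
  k=0: a=12, p=12, q=1
  k=1: a=9, p=109, q=9
  k=2: a=1, p=121, q=10

121/10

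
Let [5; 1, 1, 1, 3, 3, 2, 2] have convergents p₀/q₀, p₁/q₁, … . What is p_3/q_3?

Using pₖ = aₖpₖ₋₁ + pₖ₋₂, qₖ = aₖqₖ₋₁ + qₖ₋₂ (with p₋₁=1, p₋₂=0, q₋₁=0, q₋₂=1):
  k=0: a=5, p=5, q=1
  k=1: a=1, p=6, q=1
  k=2: a=1, p=11, q=2
  k=3: a=1, p=17, q=3

17/3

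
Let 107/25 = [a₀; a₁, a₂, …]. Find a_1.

107 = 4·25 + 7   →  a_0 = 4
25 = 3·7 + 4   →  a_1 = 3

3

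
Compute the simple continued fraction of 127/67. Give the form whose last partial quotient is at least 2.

127 = 1*67 + 60
67 = 1*60 + 7
60 = 8*7 + 4
7 = 1*4 + 3
4 = 1*3 + 1
3 = 3*1 + 0  (stop)
So 127/67 = [1; 1, 8, 1, 1, 3].

[1; 1, 8, 1, 1, 3]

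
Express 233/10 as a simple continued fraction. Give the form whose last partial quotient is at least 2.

233 = 23×10 + 3
10 = 3×3 + 1
3 = 3×1 + 0  (stop)
So 233/10 = [23; 3, 3].

[23; 3, 3]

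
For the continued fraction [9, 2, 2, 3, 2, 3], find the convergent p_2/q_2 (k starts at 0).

Using pₖ = aₖpₖ₋₁ + pₖ₋₂, qₖ = aₖqₖ₋₁ + qₖ₋₂ (with p₋₁=1, p₋₂=0, q₋₁=0, q₋₂=1):
  k=0: a=9, p=9, q=1
  k=1: a=2, p=19, q=2
  k=2: a=2, p=47, q=5

47/5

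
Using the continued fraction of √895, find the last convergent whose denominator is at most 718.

21151/707

√895 = [29; 1, 10, 1, 58, …] (period length 4).
Convergents:
  p_0/q_0 = 29/1
  p_1/q_1 = 30/1
  p_2/q_2 = 329/11
  p_3/q_3 = 359/12
  p_4/q_4 = 21151/707
  p_5/q_5 = 21510/719
q_4 = 707 ≤ 718 < 719 = q_5, so the answer is 21151/707.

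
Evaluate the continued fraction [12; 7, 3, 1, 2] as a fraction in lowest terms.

Using pₖ = aₖpₖ₋₁ + pₖ₋₂ and qₖ = aₖqₖ₋₁ + qₖ₋₂:
  k=0: a=12, p=12, q=1
  k=1: a=7, p=85, q=7
  k=2: a=3, p=267, q=22
  k=3: a=1, p=352, q=29
  k=4: a=2, p=971, q=80

971/80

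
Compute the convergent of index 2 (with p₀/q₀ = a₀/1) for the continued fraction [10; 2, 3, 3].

73/7

Using pₖ = aₖpₖ₋₁ + pₖ₋₂, qₖ = aₖqₖ₋₁ + qₖ₋₂ (with p₋₁=1, p₋₂=0, q₋₁=0, q₋₂=1):
  k=0: a=10, p=10, q=1
  k=1: a=2, p=21, q=2
  k=2: a=3, p=73, q=7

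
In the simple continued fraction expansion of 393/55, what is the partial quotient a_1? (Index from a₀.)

393 = 7·55 + 8   →  a_0 = 7
55 = 6·8 + 7   →  a_1 = 6

6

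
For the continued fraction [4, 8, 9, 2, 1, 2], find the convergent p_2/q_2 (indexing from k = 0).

301/73

Using pₖ = aₖpₖ₋₁ + pₖ₋₂, qₖ = aₖqₖ₋₁ + qₖ₋₂ (with p₋₁=1, p₋₂=0, q₋₁=0, q₋₂=1):
  k=0: a=4, p=4, q=1
  k=1: a=8, p=33, q=8
  k=2: a=9, p=301, q=73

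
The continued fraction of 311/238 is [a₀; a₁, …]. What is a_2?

311 = 1·238 + 73   →  a_0 = 1
238 = 3·73 + 19   →  a_1 = 3
73 = 3·19 + 16   →  a_2 = 3

3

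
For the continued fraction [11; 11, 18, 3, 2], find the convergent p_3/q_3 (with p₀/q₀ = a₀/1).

Using pₖ = aₖpₖ₋₁ + pₖ₋₂, qₖ = aₖqₖ₋₁ + qₖ₋₂ (with p₋₁=1, p₋₂=0, q₋₁=0, q₋₂=1):
  k=0: a=11, p=11, q=1
  k=1: a=11, p=122, q=11
  k=2: a=18, p=2207, q=199
  k=3: a=3, p=6743, q=608

6743/608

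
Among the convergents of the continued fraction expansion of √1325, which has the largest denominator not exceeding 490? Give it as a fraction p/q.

13177/362

√1325 = [36; 2, 2, 72, …] (period length 3).
Convergents:
  p_0/q_0 = 36/1
  p_1/q_1 = 73/2
  p_2/q_2 = 182/5
  p_3/q_3 = 13177/362
  p_4/q_4 = 26536/729
q_3 = 362 ≤ 490 < 729 = q_4, so the answer is 13177/362.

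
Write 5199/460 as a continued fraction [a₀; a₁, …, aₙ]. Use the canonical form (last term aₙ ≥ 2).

[11; 3, 3, 4, 3, 3]

5199 = 11*460 + 139
460 = 3*139 + 43
139 = 3*43 + 10
43 = 4*10 + 3
10 = 3*3 + 1
3 = 3*1 + 0  (stop)
So 5199/460 = [11; 3, 3, 4, 3, 3].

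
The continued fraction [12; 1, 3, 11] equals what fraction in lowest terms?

Using pₖ = aₖpₖ₋₁ + pₖ₋₂ and qₖ = aₖqₖ₋₁ + qₖ₋₂:
  k=0: a=12, p=12, q=1
  k=1: a=1, p=13, q=1
  k=2: a=3, p=51, q=4
  k=3: a=11, p=574, q=45

574/45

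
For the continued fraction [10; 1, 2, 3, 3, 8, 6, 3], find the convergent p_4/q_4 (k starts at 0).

Using pₖ = aₖpₖ₋₁ + pₖ₋₂, qₖ = aₖqₖ₋₁ + qₖ₋₂ (with p₋₁=1, p₋₂=0, q₋₁=0, q₋₂=1):
  k=0: a=10, p=10, q=1
  k=1: a=1, p=11, q=1
  k=2: a=2, p=32, q=3
  k=3: a=3, p=107, q=10
  k=4: a=3, p=353, q=33

353/33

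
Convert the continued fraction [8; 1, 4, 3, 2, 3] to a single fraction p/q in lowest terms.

Fold from the inside: start with 3/1.
  2 + 1/3 = 7/3
  3 + 3/7 = 24/7
  4 + 7/24 = 103/24
  1 + 24/103 = 127/103
  8 + 103/127 = 1119/127

1119/127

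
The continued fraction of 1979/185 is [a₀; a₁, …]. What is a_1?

1

1979 = 10·185 + 129   →  a_0 = 10
185 = 1·129 + 56   →  a_1 = 1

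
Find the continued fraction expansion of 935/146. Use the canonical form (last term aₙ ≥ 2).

[6; 2, 2, 9, 3]

935 = 6·146 + 59
146 = 2·59 + 28
59 = 2·28 + 3
28 = 9·3 + 1
3 = 3·1 + 0  (stop)
So 935/146 = [6; 2, 2, 9, 3].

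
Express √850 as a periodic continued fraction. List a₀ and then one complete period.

a₀ = ⌊√850⌋ = 29.

[29; 6, 2, 6, 58]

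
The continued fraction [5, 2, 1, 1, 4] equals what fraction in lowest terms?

Using pₖ = aₖpₖ₋₁ + pₖ₋₂ and qₖ = aₖqₖ₋₁ + qₖ₋₂:
  k=0: a=5, p=5, q=1
  k=1: a=2, p=11, q=2
  k=2: a=1, p=16, q=3
  k=3: a=1, p=27, q=5
  k=4: a=4, p=124, q=23

124/23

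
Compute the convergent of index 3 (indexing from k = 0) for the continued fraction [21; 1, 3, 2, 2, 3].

Using pₖ = aₖpₖ₋₁ + pₖ₋₂, qₖ = aₖqₖ₋₁ + qₖ₋₂ (with p₋₁=1, p₋₂=0, q₋₁=0, q₋₂=1):
  k=0: a=21, p=21, q=1
  k=1: a=1, p=22, q=1
  k=2: a=3, p=87, q=4
  k=3: a=2, p=196, q=9

196/9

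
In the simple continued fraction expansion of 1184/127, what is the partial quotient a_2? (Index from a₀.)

10

1184 = 9·127 + 41   →  a_0 = 9
127 = 3·41 + 4   →  a_1 = 3
41 = 10·4 + 1   →  a_2 = 10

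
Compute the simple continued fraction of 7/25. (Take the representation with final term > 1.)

[0; 3, 1, 1, 3]

7 = 0*25 + 7
25 = 3*7 + 4
7 = 1*4 + 3
4 = 1*3 + 1
3 = 3*1 + 0  (stop)
So 7/25 = [0; 3, 1, 1, 3].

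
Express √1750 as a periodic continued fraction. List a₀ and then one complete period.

a₀ = ⌊√1750⌋ = 41.
With m₀=0, d₀=1 and mₖ₊₁ = dₖaₖ − mₖ, dₖ₊₁ = (n − mₖ₊₁²)/dₖ, aₖ₊₁ = ⌊(a₀+mₖ₊₁)/dₖ₊₁⌋:
  k=1: m=41, d=69, a=1
  k=2: m=28, d=14, a=4
  k=3: m=28, d=69, a=1
  k=4: m=41, d=1, a=82
d=1 and a=2a₀=82 at k=4, so the next step gives (m, d) = (41, 69) again — its k=1 value — and the period has length 4.

[41; 1, 4, 1, 82]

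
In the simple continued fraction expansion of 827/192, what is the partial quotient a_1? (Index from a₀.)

3

827 = 4·192 + 59   →  a_0 = 4
192 = 3·59 + 15   →  a_1 = 3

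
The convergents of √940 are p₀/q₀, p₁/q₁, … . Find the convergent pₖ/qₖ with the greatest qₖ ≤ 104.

2790/91

√940 = [30; 1, 1, 1, 14, 1, 1, 1, 60, …] (period length 8).
Convergents:
  p_0/q_0 = 30/1
  p_1/q_1 = 31/1
  p_2/q_2 = 61/2
  p_3/q_3 = 92/3
  p_4/q_4 = 1349/44
  p_5/q_5 = 1441/47
  p_6/q_6 = 2790/91
  p_7/q_7 = 4231/138
q_6 = 91 ≤ 104 < 138 = q_7, so the answer is 2790/91.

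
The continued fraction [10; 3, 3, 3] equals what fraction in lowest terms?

340/33

Using pₖ = aₖpₖ₋₁ + pₖ₋₂ and qₖ = aₖqₖ₋₁ + qₖ₋₂:
  k=0: a=10, p=10, q=1
  k=1: a=3, p=31, q=3
  k=2: a=3, p=103, q=10
  k=3: a=3, p=340, q=33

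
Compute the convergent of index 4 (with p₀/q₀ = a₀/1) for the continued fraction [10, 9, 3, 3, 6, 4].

Using pₖ = aₖpₖ₋₁ + pₖ₋₂, qₖ = aₖqₖ₋₁ + qₖ₋₂ (with p₋₁=1, p₋₂=0, q₋₁=0, q₋₂=1):
  k=0: a=10, p=10, q=1
  k=1: a=9, p=91, q=9
  k=2: a=3, p=283, q=28
  k=3: a=3, p=940, q=93
  k=4: a=6, p=5923, q=586

5923/586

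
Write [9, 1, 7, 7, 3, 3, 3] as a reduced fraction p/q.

Using pₖ = aₖpₖ₋₁ + pₖ₋₂ and qₖ = aₖqₖ₋₁ + qₖ₋₂:
  k=0: a=9, p=9, q=1
  k=1: a=1, p=10, q=1
  k=2: a=7, p=79, q=8
  k=3: a=7, p=563, q=57
  k=4: a=3, p=1768, q=179
  k=5: a=3, p=5867, q=594
  k=6: a=3, p=19369, q=1961

19369/1961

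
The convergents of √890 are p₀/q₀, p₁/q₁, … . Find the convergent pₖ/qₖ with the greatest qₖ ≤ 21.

√890 = [29; 1, 4, 1, 58, …] (period length 4).
Convergents:
  p_0/q_0 = 29/1
  p_1/q_1 = 30/1
  p_2/q_2 = 149/5
  p_3/q_3 = 179/6
  p_4/q_4 = 10531/353
q_3 = 6 ≤ 21 < 353 = q_4, so the answer is 179/6.

179/6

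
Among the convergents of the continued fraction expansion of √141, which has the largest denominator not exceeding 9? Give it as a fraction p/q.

√141 = [11; 1, 6, 1, 22, …] (period length 4).
Convergents:
  p_0/q_0 = 11/1
  p_1/q_1 = 12/1
  p_2/q_2 = 83/7
  p_3/q_3 = 95/8
  p_4/q_4 = 2173/183
q_3 = 8 ≤ 9 < 183 = q_4, so the answer is 95/8.

95/8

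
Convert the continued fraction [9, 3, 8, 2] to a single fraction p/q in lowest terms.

Fold from the inside: start with 2/1.
  8 + 1/2 = 17/2
  3 + 2/17 = 53/17
  9 + 17/53 = 494/53

494/53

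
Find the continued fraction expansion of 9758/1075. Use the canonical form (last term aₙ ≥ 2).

[9; 12, 1, 19, 1, 3]

9758 = 9·1075 + 83
1075 = 12·83 + 79
83 = 1·79 + 4
79 = 19·4 + 3
4 = 1·3 + 1
3 = 3·1 + 0  (stop)
So 9758/1075 = [9; 12, 1, 19, 1, 3].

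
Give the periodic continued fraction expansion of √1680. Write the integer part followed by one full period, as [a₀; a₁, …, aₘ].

a₀ = ⌊√1680⌋ = 40.
With m₀=0, d₀=1 and mₖ₊₁ = dₖaₖ − mₖ, dₖ₊₁ = (n − mₖ₊₁²)/dₖ, aₖ₊₁ = ⌊(a₀+mₖ₊₁)/dₖ₊₁⌋:
  k=1: m=40, d=80, a=1
  k=2: m=40, d=1, a=80
d=1 and a=2a₀=80 at k=2, so the next step gives (m, d) = (40, 80) again — its k=1 value — and the period has length 2.

[40; 1, 80]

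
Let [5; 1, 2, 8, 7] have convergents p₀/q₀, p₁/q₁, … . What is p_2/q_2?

Using pₖ = aₖpₖ₋₁ + pₖ₋₂, qₖ = aₖqₖ₋₁ + qₖ₋₂ (with p₋₁=1, p₋₂=0, q₋₁=0, q₋₂=1):
  k=0: a=5, p=5, q=1
  k=1: a=1, p=6, q=1
  k=2: a=2, p=17, q=3

17/3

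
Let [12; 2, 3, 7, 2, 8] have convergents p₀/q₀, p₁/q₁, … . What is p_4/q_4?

1355/109

Using pₖ = aₖpₖ₋₁ + pₖ₋₂, qₖ = aₖqₖ₋₁ + qₖ₋₂ (with p₋₁=1, p₋₂=0, q₋₁=0, q₋₂=1):
  k=0: a=12, p=12, q=1
  k=1: a=2, p=25, q=2
  k=2: a=3, p=87, q=7
  k=3: a=7, p=634, q=51
  k=4: a=2, p=1355, q=109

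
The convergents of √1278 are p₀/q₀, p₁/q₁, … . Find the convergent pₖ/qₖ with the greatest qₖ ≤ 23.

143/4

√1278 = [35; 1, 2, 1, 70, …] (period length 4).
Convergents:
  p_0/q_0 = 35/1
  p_1/q_1 = 36/1
  p_2/q_2 = 107/3
  p_3/q_3 = 143/4
  p_4/q_4 = 10117/283
q_3 = 4 ≤ 23 < 283 = q_4, so the answer is 143/4.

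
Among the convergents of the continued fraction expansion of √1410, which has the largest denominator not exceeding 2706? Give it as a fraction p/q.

√1410 = [37; 1, 1, 4, 1, 1, 74, …] (period length 6).
Convergents:
  p_0/q_0 = 37/1
  p_1/q_1 = 38/1
  p_2/q_2 = 75/2
  p_3/q_3 = 338/9
  p_4/q_4 = 413/11
  p_5/q_5 = 751/20
  p_6/q_6 = 55987/1491
  p_7/q_7 = 56738/1511
  p_8/q_8 = 112725/3002
q_7 = 1511 ≤ 2706 < 3002 = q_8, so the answer is 56738/1511.

56738/1511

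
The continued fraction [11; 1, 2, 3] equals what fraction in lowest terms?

Fold from the inside: start with 3/1.
  2 + 1/3 = 7/3
  1 + 3/7 = 10/7
  11 + 7/10 = 117/10

117/10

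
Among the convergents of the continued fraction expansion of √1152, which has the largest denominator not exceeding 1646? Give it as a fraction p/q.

39202/1155

√1152 = [33; 1, 15, 1, 66, …] (period length 4).
Convergents:
  p_0/q_0 = 33/1
  p_1/q_1 = 34/1
  p_2/q_2 = 543/16
  p_3/q_3 = 577/17
  p_4/q_4 = 38625/1138
  p_5/q_5 = 39202/1155
  p_6/q_6 = 626655/18463
q_5 = 1155 ≤ 1646 < 18463 = q_6, so the answer is 39202/1155.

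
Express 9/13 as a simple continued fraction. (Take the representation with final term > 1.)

[0; 1, 2, 4]

9 = 0*13 + 9
13 = 1*9 + 4
9 = 2*4 + 1
4 = 4*1 + 0  (stop)
So 9/13 = [0; 1, 2, 4].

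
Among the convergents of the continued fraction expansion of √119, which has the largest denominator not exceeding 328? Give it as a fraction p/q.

√119 = [10; 1, 9, 1, 20, …] (period length 4).
Convergents:
  p_0/q_0 = 10/1
  p_1/q_1 = 11/1
  p_2/q_2 = 109/10
  p_3/q_3 = 120/11
  p_4/q_4 = 2509/230
  p_5/q_5 = 2629/241
  p_6/q_6 = 26170/2399
q_5 = 241 ≤ 328 < 2399 = q_6, so the answer is 2629/241.

2629/241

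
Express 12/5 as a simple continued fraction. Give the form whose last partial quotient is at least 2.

12 = 2*5 + 2
5 = 2*2 + 1
2 = 2*1 + 0  (stop)
So 12/5 = [2; 2, 2].

[2; 2, 2]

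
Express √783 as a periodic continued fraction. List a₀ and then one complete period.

[27; 1, 54]

a₀ = ⌊√783⌋ = 27.
With m₀=0, d₀=1 and mₖ₊₁ = dₖaₖ − mₖ, dₖ₊₁ = (n − mₖ₊₁²)/dₖ, aₖ₊₁ = ⌊(a₀+mₖ₊₁)/dₖ₊₁⌋:
  k=1: m=27, d=54, a=1
  k=2: m=27, d=1, a=54
d=1 and a=2a₀=54 at k=2, so the next step gives (m, d) = (27, 54) again — its k=1 value — and the period has length 2.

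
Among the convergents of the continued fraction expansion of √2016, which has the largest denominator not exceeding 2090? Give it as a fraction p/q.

√2016 = [44; 1, 8, 1, 88, …] (period length 4).
Convergents:
  p_0/q_0 = 44/1
  p_1/q_1 = 45/1
  p_2/q_2 = 404/9
  p_3/q_3 = 449/10
  p_4/q_4 = 39916/889
  p_5/q_5 = 40365/899
  p_6/q_6 = 362836/8081
q_5 = 899 ≤ 2090 < 8081 = q_6, so the answer is 40365/899.

40365/899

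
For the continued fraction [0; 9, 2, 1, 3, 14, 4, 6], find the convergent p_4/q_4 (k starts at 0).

Using pₖ = aₖpₖ₋₁ + pₖ₋₂, qₖ = aₖqₖ₋₁ + qₖ₋₂ (with p₋₁=1, p₋₂=0, q₋₁=0, q₋₂=1):
  k=0: a=0, p=0, q=1
  k=1: a=9, p=1, q=9
  k=2: a=2, p=2, q=19
  k=3: a=1, p=3, q=28
  k=4: a=3, p=11, q=103

11/103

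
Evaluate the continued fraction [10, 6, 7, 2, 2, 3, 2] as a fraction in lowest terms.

Using pₖ = aₖpₖ₋₁ + pₖ₋₂ and qₖ = aₖqₖ₋₁ + qₖ₋₂:
  k=0: a=10, p=10, q=1
  k=1: a=6, p=61, q=6
  k=2: a=7, p=437, q=43
  k=3: a=2, p=935, q=92
  k=4: a=2, p=2307, q=227
  k=5: a=3, p=7856, q=773
  k=6: a=2, p=18019, q=1773

18019/1773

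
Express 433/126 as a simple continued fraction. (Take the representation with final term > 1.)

[3; 2, 3, 2, 3, 2]

433 = 3*126 + 55
126 = 2*55 + 16
55 = 3*16 + 7
16 = 2*7 + 2
7 = 3*2 + 1
2 = 2*1 + 0  (stop)
So 433/126 = [3; 2, 3, 2, 3, 2].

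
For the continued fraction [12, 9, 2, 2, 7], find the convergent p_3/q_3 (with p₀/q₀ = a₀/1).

Using pₖ = aₖpₖ₋₁ + pₖ₋₂, qₖ = aₖqₖ₋₁ + qₖ₋₂ (with p₋₁=1, p₋₂=0, q₋₁=0, q₋₂=1):
  k=0: a=12, p=12, q=1
  k=1: a=9, p=109, q=9
  k=2: a=2, p=230, q=19
  k=3: a=2, p=569, q=47

569/47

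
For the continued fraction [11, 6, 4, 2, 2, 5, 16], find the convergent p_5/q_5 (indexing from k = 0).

8270/741

Using pₖ = aₖpₖ₋₁ + pₖ₋₂, qₖ = aₖqₖ₋₁ + qₖ₋₂ (with p₋₁=1, p₋₂=0, q₋₁=0, q₋₂=1):
  k=0: a=11, p=11, q=1
  k=1: a=6, p=67, q=6
  k=2: a=4, p=279, q=25
  k=3: a=2, p=625, q=56
  k=4: a=2, p=1529, q=137
  k=5: a=5, p=8270, q=741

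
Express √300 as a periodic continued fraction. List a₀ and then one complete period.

a₀ = ⌊√300⌋ = 17.
With m₀=0, d₀=1 and mₖ₊₁ = dₖaₖ − mₖ, dₖ₊₁ = (n − mₖ₊₁²)/dₖ, aₖ₊₁ = ⌊(a₀+mₖ₊₁)/dₖ₊₁⌋:
  k=1: m=17, d=11, a=3
  k=2: m=16, d=4, a=8
  k=3: m=16, d=11, a=3
  k=4: m=17, d=1, a=34
d=1 and a=2a₀=34 at k=4, so the next step gives (m, d) = (17, 11) again — its k=1 value — and the period has length 4.

[17; 3, 8, 3, 34]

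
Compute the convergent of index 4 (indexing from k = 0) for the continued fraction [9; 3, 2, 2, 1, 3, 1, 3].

223/24

Using pₖ = aₖpₖ₋₁ + pₖ₋₂, qₖ = aₖqₖ₋₁ + qₖ₋₂ (with p₋₁=1, p₋₂=0, q₋₁=0, q₋₂=1):
  k=0: a=9, p=9, q=1
  k=1: a=3, p=28, q=3
  k=2: a=2, p=65, q=7
  k=3: a=2, p=158, q=17
  k=4: a=1, p=223, q=24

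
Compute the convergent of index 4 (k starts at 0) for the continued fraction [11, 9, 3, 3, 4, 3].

Using pₖ = aₖpₖ₋₁ + pₖ₋₂, qₖ = aₖqₖ₋₁ + qₖ₋₂ (with p₋₁=1, p₋₂=0, q₋₁=0, q₋₂=1):
  k=0: a=11, p=11, q=1
  k=1: a=9, p=100, q=9
  k=2: a=3, p=311, q=28
  k=3: a=3, p=1033, q=93
  k=4: a=4, p=4443, q=400

4443/400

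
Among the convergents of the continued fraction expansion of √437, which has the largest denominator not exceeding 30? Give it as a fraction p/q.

439/21

√437 = [20; 1, 9, 2, 9, 1, 40, …] (period length 6).
Convergents:
  p_0/q_0 = 20/1
  p_1/q_1 = 21/1
  p_2/q_2 = 209/10
  p_3/q_3 = 439/21
  p_4/q_4 = 4160/199
q_3 = 21 ≤ 30 < 199 = q_4, so the answer is 439/21.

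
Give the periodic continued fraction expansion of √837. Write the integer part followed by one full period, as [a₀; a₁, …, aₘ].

a₀ = ⌊√837⌋ = 28.
With m₀=0, d₀=1 and mₖ₊₁ = dₖaₖ − mₖ, dₖ₊₁ = (n − mₖ₊₁²)/dₖ, aₖ₊₁ = ⌊(a₀+mₖ₊₁)/dₖ₊₁⌋:
  k=1: m=28, d=53, a=1
  k=2: m=25, d=4, a=13
  k=3: m=27, d=27, a=2
  k=4: m=27, d=4, a=13
  k=5: m=25, d=53, a=1
  k=6: m=28, d=1, a=56
d=1 and a=2a₀=56 at k=6, so the next step gives (m, d) = (28, 53) again — its k=1 value — and the period has length 6.

[28; 1, 13, 2, 13, 1, 56]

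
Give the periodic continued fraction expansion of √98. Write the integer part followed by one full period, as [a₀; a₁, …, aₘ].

a₀ = ⌊√98⌋ = 9.
With m₀=0, d₀=1 and mₖ₊₁ = dₖaₖ − mₖ, dₖ₊₁ = (n − mₖ₊₁²)/dₖ, aₖ₊₁ = ⌊(a₀+mₖ₊₁)/dₖ₊₁⌋:
  k=1: m=9, d=17, a=1
  k=2: m=8, d=2, a=8
  k=3: m=8, d=17, a=1
  k=4: m=9, d=1, a=18
d=1 and a=2a₀=18 at k=4, so the next step gives (m, d) = (9, 17) again — its k=1 value — and the period has length 4.

[9; 1, 8, 1, 18]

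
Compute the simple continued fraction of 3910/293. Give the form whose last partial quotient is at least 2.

[13; 2, 1, 9, 10]

3910 = 13×293 + 101
293 = 2×101 + 91
101 = 1×91 + 10
91 = 9×10 + 1
10 = 10×1 + 0  (stop)
So 3910/293 = [13; 2, 1, 9, 10].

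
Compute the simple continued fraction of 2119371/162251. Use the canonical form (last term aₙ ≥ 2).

[13; 16, 19, 3, 17, 10]

2119371 = 13·162251 + 10108
162251 = 16·10108 + 523
10108 = 19·523 + 171
523 = 3·171 + 10
171 = 17·10 + 1
10 = 10·1 + 0  (stop)
So 2119371/162251 = [13; 16, 19, 3, 17, 10].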